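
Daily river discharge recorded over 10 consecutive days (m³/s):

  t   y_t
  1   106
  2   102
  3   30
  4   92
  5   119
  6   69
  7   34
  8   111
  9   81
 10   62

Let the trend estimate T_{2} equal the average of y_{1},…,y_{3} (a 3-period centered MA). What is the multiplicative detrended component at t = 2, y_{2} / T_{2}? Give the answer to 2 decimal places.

Trend T_2 = (106 + 102 + 30) / 3 = 238/3 = 79.3333
Ratio to trend: 102 / 79.3333 = 1.29

1.29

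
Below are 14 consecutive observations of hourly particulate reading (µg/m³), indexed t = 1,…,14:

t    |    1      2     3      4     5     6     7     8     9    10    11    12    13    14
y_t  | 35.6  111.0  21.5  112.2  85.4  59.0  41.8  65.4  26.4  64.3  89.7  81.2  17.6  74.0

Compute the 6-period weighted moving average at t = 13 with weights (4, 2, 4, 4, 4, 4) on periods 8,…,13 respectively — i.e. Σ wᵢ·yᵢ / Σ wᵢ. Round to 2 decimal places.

Weighted sum: 4·65.4 + 2·26.4 + 4·64.3 + 4·89.7 + 4·81.2 + 4·17.6 = 261.6 + 52.8 + 257.2 + 358.8 + 324.8 + 70.4 = 1325.6
Weight total: 4 + 2 + 4 + 4 + 4 + 4 = 22
WMA = 1325.6 / 22 = 60.25

60.25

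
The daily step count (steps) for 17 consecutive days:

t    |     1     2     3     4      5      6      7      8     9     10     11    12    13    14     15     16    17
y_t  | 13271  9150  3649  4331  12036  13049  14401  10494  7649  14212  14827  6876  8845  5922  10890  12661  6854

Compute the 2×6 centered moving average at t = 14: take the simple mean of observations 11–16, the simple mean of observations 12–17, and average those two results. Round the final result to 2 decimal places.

9339.08

Sum over 11–16: 14827 + 6876 + 8845 + 5922 + 10890 + 12661 = 60021
Sum over 12–17: 6876 + 8845 + 5922 + 10890 + 12661 + 6854 = 52048
CMA at t=14 = (60021 + 52048) / (2·6) = 112069 / 12 = 9339.08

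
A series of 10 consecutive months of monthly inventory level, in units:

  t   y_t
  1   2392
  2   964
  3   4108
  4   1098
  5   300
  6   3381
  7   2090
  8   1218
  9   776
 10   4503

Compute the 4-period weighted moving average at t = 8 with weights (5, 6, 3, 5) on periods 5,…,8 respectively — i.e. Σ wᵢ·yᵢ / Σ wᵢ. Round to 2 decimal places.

Weighted sum: 5·300 + 6·3381 + 3·2090 + 5·1218 = 1500 + 20286 + 6270 + 6090 = 34146
Weight total: 5 + 6 + 3 + 5 = 19
WMA = 34146 / 19 = 1797.16

1797.16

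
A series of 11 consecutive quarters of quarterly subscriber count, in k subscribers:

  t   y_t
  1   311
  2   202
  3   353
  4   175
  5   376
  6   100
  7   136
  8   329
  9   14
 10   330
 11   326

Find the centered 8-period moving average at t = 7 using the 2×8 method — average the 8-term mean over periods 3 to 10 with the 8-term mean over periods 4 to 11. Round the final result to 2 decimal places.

Sum over 3–10: 353 + 175 + 376 + 100 + 136 + 329 + 14 + 330 = 1813
Sum over 4–11: 175 + 376 + 100 + 136 + 329 + 14 + 330 + 326 = 1786
CMA at t=7 = (1813 + 1786) / (2·8) = 3599 / 16 = 224.94

224.94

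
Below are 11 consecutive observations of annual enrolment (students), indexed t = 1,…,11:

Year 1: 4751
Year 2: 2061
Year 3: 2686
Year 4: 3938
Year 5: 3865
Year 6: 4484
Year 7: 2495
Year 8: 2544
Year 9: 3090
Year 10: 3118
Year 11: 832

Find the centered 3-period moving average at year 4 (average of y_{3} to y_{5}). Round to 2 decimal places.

Sum of periods 3–5: 2686 + 3938 + 3865 = 10489
Divide by 3: 10489 / 3 = 3496.33

3496.33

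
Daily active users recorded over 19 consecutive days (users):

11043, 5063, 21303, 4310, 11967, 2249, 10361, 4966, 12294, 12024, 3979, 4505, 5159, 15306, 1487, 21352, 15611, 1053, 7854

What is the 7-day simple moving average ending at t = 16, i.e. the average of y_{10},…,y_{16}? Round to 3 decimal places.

Sum of periods 10–16: 12024 + 3979 + 4505 + 5159 + 15306 + 1487 + 21352 = 63812
Divide by 7: 63812 / 7 = 9116.000

9116.000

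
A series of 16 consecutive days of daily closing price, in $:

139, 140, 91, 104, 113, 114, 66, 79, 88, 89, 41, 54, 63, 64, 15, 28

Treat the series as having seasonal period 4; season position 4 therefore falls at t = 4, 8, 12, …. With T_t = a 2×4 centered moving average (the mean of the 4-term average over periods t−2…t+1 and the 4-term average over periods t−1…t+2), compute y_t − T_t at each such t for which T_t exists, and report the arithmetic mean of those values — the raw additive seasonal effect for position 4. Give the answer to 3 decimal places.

Season position 4 occurs at t = 4, 8, 12 (where T_t is defined).
t=4: T_4 = 108.75000; y_4 − T_4 = 104 − 108.75000 = -4.75000
t=8: T_8 = 83.62500; y_8 − T_8 = 79 − 83.62500 = -4.62500
t=12: T_12 = 58.62500; y_12 − T_12 = 54 − 58.62500 = -4.62500
Mean deviation: (-4.75000 + -4.62500 + -4.62500) / 3 = -4.667

-4.667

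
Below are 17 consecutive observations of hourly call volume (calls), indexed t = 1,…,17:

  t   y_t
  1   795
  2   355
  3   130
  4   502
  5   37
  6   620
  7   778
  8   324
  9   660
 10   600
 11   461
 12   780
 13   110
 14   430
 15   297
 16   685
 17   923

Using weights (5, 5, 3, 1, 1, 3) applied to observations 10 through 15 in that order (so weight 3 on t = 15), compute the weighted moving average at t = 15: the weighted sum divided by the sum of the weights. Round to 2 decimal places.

504.22

Weighted sum: 5·600 + 5·461 + 3·780 + 1·110 + 1·430 + 3·297 = 3000 + 2305 + 2340 + 110 + 430 + 891 = 9076
Weight total: 5 + 5 + 3 + 1 + 1 + 3 = 18
WMA = 9076 / 18 = 504.22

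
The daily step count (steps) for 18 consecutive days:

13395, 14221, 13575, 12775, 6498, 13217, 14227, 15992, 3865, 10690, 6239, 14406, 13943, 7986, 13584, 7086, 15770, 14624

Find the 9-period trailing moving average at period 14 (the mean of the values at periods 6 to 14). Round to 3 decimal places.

Sum of periods 6–14: 13217 + 14227 + 15992 + 3865 + 10690 + 6239 + 14406 + 13943 + 7986 = 100565
Divide by 9: 100565 / 9 = 11173.889

11173.889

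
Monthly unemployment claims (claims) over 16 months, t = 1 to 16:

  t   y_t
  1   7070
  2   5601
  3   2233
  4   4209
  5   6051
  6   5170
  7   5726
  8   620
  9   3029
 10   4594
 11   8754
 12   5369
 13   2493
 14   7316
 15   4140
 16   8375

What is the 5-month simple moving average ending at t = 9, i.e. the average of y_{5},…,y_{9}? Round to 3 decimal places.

4119.200

Sum of periods 5–9: 6051 + 5170 + 5726 + 620 + 3029 = 20596
Divide by 5: 20596 / 5 = 4119.200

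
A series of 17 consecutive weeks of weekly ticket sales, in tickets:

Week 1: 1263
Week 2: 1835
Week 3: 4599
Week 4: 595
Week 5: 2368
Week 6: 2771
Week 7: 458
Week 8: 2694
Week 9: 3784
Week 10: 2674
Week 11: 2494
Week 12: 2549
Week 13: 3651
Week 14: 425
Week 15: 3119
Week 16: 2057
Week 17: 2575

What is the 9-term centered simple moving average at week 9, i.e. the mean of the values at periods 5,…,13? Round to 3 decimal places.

2604.778

Sum of periods 5–13: 2368 + 2771 + 458 + 2694 + 3784 + 2674 + 2494 + 2549 + 3651 = 23443
Divide by 9: 23443 / 9 = 2604.778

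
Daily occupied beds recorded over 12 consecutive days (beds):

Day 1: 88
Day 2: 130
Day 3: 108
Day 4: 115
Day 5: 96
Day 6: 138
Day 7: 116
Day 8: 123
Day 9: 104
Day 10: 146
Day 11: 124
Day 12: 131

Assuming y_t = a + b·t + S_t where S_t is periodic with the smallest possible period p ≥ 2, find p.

4

First differences y_{t+1} − y_t: 42, -22, 7, -19, 42, -22, 7, -19, 42, -22, …
The difference pattern repeats every 4 terms and not for any smaller step, so p = 4.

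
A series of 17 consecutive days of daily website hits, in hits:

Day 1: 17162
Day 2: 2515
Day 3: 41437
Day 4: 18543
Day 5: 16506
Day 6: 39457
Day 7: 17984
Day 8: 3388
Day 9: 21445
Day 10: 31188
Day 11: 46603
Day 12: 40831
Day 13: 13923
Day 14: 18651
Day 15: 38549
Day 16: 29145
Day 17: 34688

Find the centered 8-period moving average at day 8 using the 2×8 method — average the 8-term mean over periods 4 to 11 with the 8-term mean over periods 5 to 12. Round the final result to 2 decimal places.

Sum over 4–11: 18543 + 16506 + 39457 + 17984 + 3388 + 21445 + 31188 + 46603 = 195114
Sum over 5–12: 16506 + 39457 + 17984 + 3388 + 21445 + 31188 + 46603 + 40831 = 217402
CMA at t=8 = (195114 + 217402) / (2·8) = 412516 / 16 = 25782.25

25782.25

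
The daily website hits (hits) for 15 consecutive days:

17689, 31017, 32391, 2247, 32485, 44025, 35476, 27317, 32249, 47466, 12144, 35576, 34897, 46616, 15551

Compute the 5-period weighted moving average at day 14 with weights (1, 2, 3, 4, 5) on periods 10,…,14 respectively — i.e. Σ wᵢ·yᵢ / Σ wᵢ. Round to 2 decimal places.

36743.33

Weighted sum: 1·47466 + 2·12144 + 3·35576 + 4·34897 + 5·46616 = 47466 + 24288 + 106728 + 139588 + 233080 = 551150
Weight total: 1 + 2 + 3 + 4 + 5 = 15
WMA = 551150 / 15 = 36743.33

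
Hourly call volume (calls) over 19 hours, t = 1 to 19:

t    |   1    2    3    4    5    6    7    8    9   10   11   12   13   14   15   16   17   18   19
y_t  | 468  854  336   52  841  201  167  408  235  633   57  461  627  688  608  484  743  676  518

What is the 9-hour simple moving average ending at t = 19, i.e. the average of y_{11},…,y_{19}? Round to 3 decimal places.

Sum of periods 11–19: 57 + 461 + 627 + 688 + 608 + 484 + 743 + 676 + 518 = 4862
Divide by 9: 4862 / 9 = 540.222

540.222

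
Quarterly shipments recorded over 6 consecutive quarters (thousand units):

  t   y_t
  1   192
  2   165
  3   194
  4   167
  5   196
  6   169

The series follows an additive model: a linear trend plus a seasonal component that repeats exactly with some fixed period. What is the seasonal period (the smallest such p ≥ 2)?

First differences y_{t+1} − y_t: -27, 29, -27, 29, -27, …
The difference pattern repeats every 2 terms and not for any smaller step, so p = 2.

2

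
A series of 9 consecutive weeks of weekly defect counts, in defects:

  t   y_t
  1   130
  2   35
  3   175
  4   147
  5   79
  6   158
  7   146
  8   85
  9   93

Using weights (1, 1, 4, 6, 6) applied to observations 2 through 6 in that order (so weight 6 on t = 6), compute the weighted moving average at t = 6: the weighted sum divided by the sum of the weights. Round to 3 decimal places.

123.333

Weighted sum: 1·35 + 1·175 + 4·147 + 6·79 + 6·158 = 35 + 175 + 588 + 474 + 948 = 2220
Weight total: 1 + 1 + 4 + 6 + 6 = 18
WMA = 2220 / 18 = 123.333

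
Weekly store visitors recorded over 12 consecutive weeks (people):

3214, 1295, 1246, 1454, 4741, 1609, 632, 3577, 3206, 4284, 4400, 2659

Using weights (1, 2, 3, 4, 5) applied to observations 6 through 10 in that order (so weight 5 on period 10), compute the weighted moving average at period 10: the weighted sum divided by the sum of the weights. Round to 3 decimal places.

3189.867

Weighted sum: 1·1609 + 2·632 + 3·3577 + 4·3206 + 5·4284 = 1609 + 1264 + 10731 + 12824 + 21420 = 47848
Weight total: 1 + 2 + 3 + 4 + 5 = 15
WMA = 47848 / 15 = 3189.867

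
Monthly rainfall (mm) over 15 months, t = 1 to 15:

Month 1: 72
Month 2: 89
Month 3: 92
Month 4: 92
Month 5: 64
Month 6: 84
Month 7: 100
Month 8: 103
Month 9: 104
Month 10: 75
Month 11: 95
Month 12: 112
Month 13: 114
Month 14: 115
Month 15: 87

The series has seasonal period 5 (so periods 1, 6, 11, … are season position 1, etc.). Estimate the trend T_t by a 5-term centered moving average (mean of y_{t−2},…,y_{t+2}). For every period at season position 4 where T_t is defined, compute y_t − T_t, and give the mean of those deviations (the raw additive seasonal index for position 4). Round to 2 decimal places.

8.20

Season position 4 occurs at t = 4, 9 (where T_t is defined).
t=4: T_4 = 84.2000; y_4 − T_4 = 92 − 84.2000 = 7.8000
t=9: T_9 = 95.4000; y_9 − T_9 = 104 − 95.4000 = 8.6000
Mean deviation: (7.8000 + 8.6000) / 2 = 8.20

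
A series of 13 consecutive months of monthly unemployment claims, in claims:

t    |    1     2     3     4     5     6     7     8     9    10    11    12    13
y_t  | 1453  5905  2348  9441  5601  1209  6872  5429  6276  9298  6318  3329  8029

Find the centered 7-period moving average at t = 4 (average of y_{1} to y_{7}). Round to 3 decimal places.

Sum of periods 1–7: 1453 + 5905 + 2348 + 9441 + 5601 + 1209 + 6872 = 32829
Divide by 7: 32829 / 7 = 4689.857

4689.857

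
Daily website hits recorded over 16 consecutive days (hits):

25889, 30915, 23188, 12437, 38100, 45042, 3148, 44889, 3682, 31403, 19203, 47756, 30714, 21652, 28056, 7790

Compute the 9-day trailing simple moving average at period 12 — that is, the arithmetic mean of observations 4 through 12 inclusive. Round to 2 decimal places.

27295.56

Sum of periods 4–12: 12437 + 38100 + 45042 + 3148 + 44889 + 3682 + 31403 + 19203 + 47756 = 245660
Divide by 9: 245660 / 9 = 27295.56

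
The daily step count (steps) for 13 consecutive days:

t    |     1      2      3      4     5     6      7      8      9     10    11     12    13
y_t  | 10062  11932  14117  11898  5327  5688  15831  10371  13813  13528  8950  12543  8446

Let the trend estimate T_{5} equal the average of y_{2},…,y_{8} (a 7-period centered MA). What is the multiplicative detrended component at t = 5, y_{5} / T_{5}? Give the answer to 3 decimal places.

0.496

Trend T_5 = (11932 + 14117 + 11898 + 5327 + 5688 + 15831 + 10371) / 7 = 75164/7 = 10737.71429
Ratio to trend: 5327 / 10737.71429 = 0.496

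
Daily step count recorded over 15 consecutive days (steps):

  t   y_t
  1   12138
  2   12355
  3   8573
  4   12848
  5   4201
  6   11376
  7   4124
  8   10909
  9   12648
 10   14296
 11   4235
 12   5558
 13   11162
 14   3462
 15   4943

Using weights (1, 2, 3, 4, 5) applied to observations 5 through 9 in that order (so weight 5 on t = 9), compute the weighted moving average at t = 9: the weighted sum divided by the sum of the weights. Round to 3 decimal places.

9746.733

Weighted sum: 1·4201 + 2·11376 + 3·4124 + 4·10909 + 5·12648 = 4201 + 22752 + 12372 + 43636 + 63240 = 146201
Weight total: 1 + 2 + 3 + 4 + 5 = 15
WMA = 146201 / 15 = 9746.733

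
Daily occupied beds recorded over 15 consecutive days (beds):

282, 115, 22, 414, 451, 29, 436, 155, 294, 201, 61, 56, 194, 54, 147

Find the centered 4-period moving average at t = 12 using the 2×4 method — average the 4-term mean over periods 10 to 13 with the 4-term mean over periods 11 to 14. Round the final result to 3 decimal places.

109.625

Sum over 10–13: 201 + 61 + 56 + 194 = 512
Sum over 11–14: 61 + 56 + 194 + 54 = 365
CMA at t=12 = (512 + 365) / (2·4) = 877 / 8 = 109.625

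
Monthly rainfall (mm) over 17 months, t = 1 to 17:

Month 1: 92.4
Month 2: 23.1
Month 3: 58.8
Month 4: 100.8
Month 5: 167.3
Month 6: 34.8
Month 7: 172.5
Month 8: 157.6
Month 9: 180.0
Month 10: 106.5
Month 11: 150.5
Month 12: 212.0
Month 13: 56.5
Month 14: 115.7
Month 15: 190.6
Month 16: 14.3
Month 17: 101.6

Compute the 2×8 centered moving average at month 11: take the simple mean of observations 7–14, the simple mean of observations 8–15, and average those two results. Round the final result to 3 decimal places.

Sum over 7–14: 172.5 + 157.6 + 180.0 + 106.5 + 150.5 + 212.0 + 56.5 + 115.7 = 1151.3
Sum over 8–15: 157.6 + 180.0 + 106.5 + 150.5 + 212.0 + 56.5 + 115.7 + 190.6 = 1169.4
CMA at t=11 = (1151.3 + 1169.4) / (2·8) = 2320.7 / 16 = 145.044

145.044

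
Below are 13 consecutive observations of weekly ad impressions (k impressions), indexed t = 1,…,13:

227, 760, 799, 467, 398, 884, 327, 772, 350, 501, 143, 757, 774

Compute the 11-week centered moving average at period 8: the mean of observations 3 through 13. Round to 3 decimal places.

Sum of periods 3–13: 799 + 467 + 398 + 884 + 327 + 772 + 350 + 501 + 143 + 757 + 774 = 6172
Divide by 11: 6172 / 11 = 561.091

561.091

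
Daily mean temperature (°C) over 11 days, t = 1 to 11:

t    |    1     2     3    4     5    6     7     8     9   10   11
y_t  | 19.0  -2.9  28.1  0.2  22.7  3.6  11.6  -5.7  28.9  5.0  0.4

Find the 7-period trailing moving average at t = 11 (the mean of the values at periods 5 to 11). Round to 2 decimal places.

9.50

Sum of periods 5–11: 22.7 + 3.6 + 11.6 + (-5.7) + 28.9 + 5.0 + 0.4 = 66.5
Divide by 7: 66.5 / 7 = 9.50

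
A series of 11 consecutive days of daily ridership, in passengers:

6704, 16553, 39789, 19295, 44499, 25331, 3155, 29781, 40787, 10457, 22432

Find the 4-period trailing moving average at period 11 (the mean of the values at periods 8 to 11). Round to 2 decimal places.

25864.25

Sum of periods 8–11: 29781 + 40787 + 10457 + 22432 = 103457
Divide by 4: 103457 / 4 = 25864.25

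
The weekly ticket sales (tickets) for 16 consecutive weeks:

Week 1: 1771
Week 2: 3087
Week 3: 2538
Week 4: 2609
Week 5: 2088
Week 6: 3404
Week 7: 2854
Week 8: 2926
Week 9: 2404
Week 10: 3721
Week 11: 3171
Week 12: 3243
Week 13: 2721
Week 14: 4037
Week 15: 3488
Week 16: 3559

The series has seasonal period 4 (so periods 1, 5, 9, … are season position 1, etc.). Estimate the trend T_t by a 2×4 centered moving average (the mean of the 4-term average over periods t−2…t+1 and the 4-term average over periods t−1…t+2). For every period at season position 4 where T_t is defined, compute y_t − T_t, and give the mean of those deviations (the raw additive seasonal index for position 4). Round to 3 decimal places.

Season position 4 occurs at t = 4, 8, 12 (where T_t is defined).
t=4: T_4 = 2620.12500; y_4 − T_4 = 2609 − 2620.12500 = -11.12500
t=8: T_8 = 2936.62500; y_8 − T_8 = 2926 − 2936.62500 = -10.62500
t=12: T_12 = 3253.50000; y_12 − T_12 = 3243 − 3253.50000 = -10.50000
Mean deviation: (-11.12500 + -10.62500 + -10.50000) / 3 = -10.750

-10.750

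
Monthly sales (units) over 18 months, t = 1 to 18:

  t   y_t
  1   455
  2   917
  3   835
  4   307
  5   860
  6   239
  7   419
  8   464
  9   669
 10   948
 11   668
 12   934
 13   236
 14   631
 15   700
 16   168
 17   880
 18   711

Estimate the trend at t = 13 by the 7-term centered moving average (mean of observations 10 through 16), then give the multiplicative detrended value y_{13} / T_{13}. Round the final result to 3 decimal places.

Trend T_13 = (948 + 668 + 934 + 236 + 631 + 700 + 168) / 7 = 4285/7 = 612.14286
Ratio to trend: 236 / 612.14286 = 0.386

0.386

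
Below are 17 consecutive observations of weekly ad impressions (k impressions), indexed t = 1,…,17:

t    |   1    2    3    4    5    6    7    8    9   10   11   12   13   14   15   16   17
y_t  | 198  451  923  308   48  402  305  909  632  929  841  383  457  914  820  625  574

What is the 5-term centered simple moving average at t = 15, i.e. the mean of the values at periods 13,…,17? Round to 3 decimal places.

Sum of periods 13–17: 457 + 914 + 820 + 625 + 574 = 3390
Divide by 5: 3390 / 5 = 678.000

678.000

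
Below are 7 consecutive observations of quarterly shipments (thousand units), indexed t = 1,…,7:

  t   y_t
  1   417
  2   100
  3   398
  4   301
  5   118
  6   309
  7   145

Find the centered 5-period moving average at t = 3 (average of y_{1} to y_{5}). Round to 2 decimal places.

266.80

Sum of periods 1–5: 417 + 100 + 398 + 301 + 118 = 1334
Divide by 5: 1334 / 5 = 266.80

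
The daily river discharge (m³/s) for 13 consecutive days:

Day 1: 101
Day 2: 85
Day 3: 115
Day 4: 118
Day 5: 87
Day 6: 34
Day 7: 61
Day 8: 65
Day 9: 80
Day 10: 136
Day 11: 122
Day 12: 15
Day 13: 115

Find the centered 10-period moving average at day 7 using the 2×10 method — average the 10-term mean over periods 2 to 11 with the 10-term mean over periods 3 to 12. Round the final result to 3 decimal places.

Sum over 2–11: 85 + 115 + 118 + 87 + 34 + 61 + 65 + 80 + 136 + 122 = 903
Sum over 3–12: 115 + 118 + 87 + 34 + 61 + 65 + 80 + 136 + 122 + 15 = 833
CMA at t=7 = (903 + 833) / (2·10) = 1736 / 20 = 86.800

86.800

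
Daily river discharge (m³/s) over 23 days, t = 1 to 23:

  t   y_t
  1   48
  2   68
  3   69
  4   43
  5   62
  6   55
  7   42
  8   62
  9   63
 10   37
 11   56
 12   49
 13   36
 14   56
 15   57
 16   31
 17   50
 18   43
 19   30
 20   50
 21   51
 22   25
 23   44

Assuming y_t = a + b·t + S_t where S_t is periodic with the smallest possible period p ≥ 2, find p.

First differences y_{t+1} − y_t: 20, 1, -26, 19, -7, -13, 20, 1, -26, 19, -7, -13, 20, 1, …
The difference pattern repeats every 6 terms and not for any smaller step, so p = 6.

6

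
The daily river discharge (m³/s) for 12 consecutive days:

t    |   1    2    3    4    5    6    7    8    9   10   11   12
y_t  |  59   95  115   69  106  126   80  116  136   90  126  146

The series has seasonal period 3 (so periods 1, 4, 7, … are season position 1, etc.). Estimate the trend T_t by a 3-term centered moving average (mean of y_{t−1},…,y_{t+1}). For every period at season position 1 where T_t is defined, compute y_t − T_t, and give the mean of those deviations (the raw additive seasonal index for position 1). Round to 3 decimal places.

Season position 1 occurs at t = 4, 7, 10 (where T_t is defined).
t=4: T_4 = 96.66667; y_4 − T_4 = 69 − 96.66667 = -27.66667
t=7: T_7 = 107.33333; y_7 − T_7 = 80 − 107.33333 = -27.33333
t=10: T_10 = 117.33333; y_10 − T_10 = 90 − 117.33333 = -27.33333
Mean deviation: (-27.66667 + -27.33333 + -27.33333) / 3 = -27.444

-27.444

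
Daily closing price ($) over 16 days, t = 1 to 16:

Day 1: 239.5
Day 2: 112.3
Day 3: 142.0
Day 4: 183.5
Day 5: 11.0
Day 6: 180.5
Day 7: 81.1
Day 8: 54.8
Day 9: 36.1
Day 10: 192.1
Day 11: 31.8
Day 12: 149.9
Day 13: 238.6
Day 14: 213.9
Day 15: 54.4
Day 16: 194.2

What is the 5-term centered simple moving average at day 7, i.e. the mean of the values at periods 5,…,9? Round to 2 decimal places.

72.70

Sum of periods 5–9: 11.0 + 180.5 + 81.1 + 54.8 + 36.1 = 363.5
Divide by 5: 363.5 / 5 = 72.70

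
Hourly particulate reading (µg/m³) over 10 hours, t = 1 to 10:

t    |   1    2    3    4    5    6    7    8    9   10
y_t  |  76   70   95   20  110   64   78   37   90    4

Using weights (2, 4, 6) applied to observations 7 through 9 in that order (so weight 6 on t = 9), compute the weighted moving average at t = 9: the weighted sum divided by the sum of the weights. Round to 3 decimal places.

Weighted sum: 2·78 + 4·37 + 6·90 = 156 + 148 + 540 = 844
Weight total: 2 + 4 + 6 = 12
WMA = 844 / 12 = 70.333

70.333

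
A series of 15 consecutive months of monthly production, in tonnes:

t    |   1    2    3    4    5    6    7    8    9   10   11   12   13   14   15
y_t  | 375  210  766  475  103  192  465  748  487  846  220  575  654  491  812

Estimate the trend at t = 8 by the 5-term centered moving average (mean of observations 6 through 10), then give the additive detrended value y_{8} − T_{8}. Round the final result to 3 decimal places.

200.400

Trend T_8 = (192 + 465 + 748 + 487 + 846) / 5 = 2738/5 = 547.60000
Detrended value: 748 − 547.60000 = 200.400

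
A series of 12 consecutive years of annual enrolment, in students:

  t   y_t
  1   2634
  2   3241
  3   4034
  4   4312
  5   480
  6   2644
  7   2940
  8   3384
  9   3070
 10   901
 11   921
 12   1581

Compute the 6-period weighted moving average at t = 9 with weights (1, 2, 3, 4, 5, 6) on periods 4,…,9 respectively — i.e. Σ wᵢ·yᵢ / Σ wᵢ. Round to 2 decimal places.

2871.62

Weighted sum: 1·4312 + 2·480 + 3·2644 + 4·2940 + 5·3384 + 6·3070 = 4312 + 960 + 7932 + 11760 + 16920 + 18420 = 60304
Weight total: 1 + 2 + 3 + 4 + 5 + 6 = 21
WMA = 60304 / 21 = 2871.62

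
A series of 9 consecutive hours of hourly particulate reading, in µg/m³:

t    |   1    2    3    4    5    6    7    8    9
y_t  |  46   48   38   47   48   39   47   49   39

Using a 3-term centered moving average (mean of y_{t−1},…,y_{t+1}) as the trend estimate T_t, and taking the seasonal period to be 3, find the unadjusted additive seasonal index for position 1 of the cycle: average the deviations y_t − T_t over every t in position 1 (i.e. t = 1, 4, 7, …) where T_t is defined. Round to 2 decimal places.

2.33

Season position 1 occurs at t = 4, 7 (where T_t is defined).
t=4: T_4 = 44.3333; y_4 − T_4 = 47 − 44.3333 = 2.6667
t=7: T_7 = 45.0000; y_7 − T_7 = 47 − 45.0000 = 2.0000
Mean deviation: (2.6667 + 2.0000) / 2 = 2.33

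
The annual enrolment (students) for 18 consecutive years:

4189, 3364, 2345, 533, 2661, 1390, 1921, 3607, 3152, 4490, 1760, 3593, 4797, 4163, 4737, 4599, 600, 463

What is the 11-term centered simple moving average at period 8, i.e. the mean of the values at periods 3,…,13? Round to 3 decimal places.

2749.909

Sum of periods 3–13: 2345 + 533 + 2661 + 1390 + 1921 + 3607 + 3152 + 4490 + 1760 + 3593 + 4797 = 30249
Divide by 11: 30249 / 11 = 2749.909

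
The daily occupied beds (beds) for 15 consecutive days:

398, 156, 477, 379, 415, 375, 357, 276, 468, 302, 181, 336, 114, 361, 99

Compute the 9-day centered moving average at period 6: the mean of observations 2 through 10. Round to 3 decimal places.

356.111

Sum of periods 2–10: 156 + 477 + 379 + 415 + 375 + 357 + 276 + 468 + 302 = 3205
Divide by 9: 3205 / 9 = 356.111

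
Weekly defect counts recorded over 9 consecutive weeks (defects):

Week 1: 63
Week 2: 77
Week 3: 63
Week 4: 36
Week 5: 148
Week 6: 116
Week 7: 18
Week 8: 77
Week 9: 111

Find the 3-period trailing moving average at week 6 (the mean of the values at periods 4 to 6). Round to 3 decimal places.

Sum of periods 4–6: 36 + 148 + 116 = 300
Divide by 3: 300 / 3 = 100.000

100.000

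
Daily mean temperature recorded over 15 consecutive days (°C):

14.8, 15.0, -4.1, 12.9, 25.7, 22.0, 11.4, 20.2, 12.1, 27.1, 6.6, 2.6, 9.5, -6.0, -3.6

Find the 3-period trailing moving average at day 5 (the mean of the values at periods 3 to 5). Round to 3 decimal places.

Sum of periods 3–5: (-4.1) + 12.9 + 25.7 = 34.5
Divide by 3: 34.5 / 3 = 11.500

11.500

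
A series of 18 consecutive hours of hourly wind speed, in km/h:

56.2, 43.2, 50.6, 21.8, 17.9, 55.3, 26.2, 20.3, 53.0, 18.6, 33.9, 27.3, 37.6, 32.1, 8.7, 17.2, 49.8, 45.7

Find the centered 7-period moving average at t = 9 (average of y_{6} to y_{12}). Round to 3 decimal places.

33.514

Sum of periods 6–12: 55.3 + 26.2 + 20.3 + 53.0 + 18.6 + 33.9 + 27.3 = 234.6
Divide by 7: 234.6 / 7 = 33.514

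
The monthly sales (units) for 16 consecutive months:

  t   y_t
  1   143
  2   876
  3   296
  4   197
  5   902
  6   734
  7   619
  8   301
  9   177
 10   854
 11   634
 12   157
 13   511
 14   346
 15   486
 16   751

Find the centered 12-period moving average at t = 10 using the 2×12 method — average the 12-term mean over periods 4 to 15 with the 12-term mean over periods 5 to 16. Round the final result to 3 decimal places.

516.250

Sum over 4–15: 197 + 902 + 734 + 619 + 301 + 177 + 854 + 634 + 157 + 511 + 346 + 486 = 5918
Sum over 5–16: 902 + 734 + 619 + 301 + 177 + 854 + 634 + 157 + 511 + 346 + 486 + 751 = 6472
CMA at t=10 = (5918 + 6472) / (2·12) = 12390 / 24 = 516.250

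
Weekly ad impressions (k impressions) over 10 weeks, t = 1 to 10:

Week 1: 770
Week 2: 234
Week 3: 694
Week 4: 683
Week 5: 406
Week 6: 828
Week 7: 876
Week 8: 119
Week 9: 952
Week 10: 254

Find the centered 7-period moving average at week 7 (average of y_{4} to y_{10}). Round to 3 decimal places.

588.286

Sum of periods 4–10: 683 + 406 + 828 + 876 + 119 + 952 + 254 = 4118
Divide by 7: 4118 / 7 = 588.286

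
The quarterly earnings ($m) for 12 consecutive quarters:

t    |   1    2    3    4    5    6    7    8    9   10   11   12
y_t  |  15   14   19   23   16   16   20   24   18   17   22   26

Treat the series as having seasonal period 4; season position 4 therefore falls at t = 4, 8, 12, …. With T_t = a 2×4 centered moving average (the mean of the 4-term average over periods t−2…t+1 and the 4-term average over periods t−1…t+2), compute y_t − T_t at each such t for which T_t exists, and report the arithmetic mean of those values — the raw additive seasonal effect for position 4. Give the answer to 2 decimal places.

4.56

Season position 4 occurs at t = 4, 8 (where T_t is defined).
t=4: T_4 = 18.2500; y_4 − T_4 = 23 − 18.2500 = 4.7500
t=8: T_8 = 19.6250; y_8 − T_8 = 24 − 19.6250 = 4.3750
Mean deviation: (4.7500 + 4.3750) / 2 = 4.56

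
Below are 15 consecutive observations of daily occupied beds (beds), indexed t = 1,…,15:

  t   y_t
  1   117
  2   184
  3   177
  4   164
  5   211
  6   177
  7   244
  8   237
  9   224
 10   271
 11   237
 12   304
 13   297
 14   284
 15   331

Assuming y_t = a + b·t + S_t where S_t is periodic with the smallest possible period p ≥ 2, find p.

5

First differences y_{t+1} − y_t: 67, -7, -13, 47, -34, 67, -7, -13, 47, -34, 67, -7, …
The difference pattern repeats every 5 terms and not for any smaller step, so p = 5.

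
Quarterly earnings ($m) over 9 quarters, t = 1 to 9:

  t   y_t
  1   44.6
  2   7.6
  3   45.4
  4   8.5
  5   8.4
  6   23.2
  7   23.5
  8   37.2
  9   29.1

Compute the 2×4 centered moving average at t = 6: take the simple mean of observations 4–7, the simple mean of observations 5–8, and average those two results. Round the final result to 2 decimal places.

19.49

Sum over 4–7: 8.5 + 8.4 + 23.2 + 23.5 = 63.6
Sum over 5–8: 8.4 + 23.2 + 23.5 + 37.2 = 92.3
CMA at t=6 = (63.6 + 92.3) / (2·4) = 155.9 / 8 = 19.49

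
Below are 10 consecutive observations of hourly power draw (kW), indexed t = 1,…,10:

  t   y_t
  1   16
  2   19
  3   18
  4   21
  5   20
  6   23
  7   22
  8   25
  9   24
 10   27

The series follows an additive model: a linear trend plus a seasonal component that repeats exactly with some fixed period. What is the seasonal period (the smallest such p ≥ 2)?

2

First differences y_{t+1} − y_t: 3, -1, 3, -1, 3, -1, …
The difference pattern repeats every 2 terms and not for any smaller step, so p = 2.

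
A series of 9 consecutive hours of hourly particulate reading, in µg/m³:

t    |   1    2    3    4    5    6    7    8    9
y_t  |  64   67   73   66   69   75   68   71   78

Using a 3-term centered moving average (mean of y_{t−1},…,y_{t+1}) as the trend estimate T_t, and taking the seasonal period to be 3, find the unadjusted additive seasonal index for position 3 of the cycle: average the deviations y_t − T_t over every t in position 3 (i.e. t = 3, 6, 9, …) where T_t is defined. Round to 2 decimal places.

Season position 3 occurs at t = 3, 6 (where T_t is defined).
t=3: T_3 = 68.6667; y_3 − T_3 = 73 − 68.6667 = 4.3333
t=6: T_6 = 70.6667; y_6 − T_6 = 75 − 70.6667 = 4.3333
Mean deviation: (4.3333 + 4.3333) / 2 = 4.33

4.33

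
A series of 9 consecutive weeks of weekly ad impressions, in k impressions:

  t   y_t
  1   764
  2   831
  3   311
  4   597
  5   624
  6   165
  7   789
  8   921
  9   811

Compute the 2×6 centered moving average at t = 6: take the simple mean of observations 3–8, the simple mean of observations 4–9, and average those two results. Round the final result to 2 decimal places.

Sum over 3–8: 311 + 597 + 624 + 165 + 789 + 921 = 3407
Sum over 4–9: 597 + 624 + 165 + 789 + 921 + 811 = 3907
CMA at t=6 = (3407 + 3907) / (2·6) = 7314 / 12 = 609.50

609.50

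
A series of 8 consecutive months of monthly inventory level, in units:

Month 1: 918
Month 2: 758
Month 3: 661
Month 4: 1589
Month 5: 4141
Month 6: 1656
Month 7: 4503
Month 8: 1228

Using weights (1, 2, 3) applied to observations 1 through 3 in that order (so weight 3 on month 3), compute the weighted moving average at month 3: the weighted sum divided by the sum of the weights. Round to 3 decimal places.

Weighted sum: 1·918 + 2·758 + 3·661 = 918 + 1516 + 1983 = 4417
Weight total: 1 + 2 + 3 = 6
WMA = 4417 / 6 = 736.167

736.167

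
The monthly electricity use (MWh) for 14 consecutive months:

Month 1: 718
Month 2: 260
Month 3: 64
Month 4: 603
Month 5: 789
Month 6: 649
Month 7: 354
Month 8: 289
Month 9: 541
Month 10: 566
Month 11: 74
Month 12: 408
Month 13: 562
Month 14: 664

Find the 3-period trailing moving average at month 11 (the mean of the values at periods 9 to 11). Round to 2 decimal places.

393.67

Sum of periods 9–11: 541 + 566 + 74 = 1181
Divide by 3: 1181 / 3 = 393.67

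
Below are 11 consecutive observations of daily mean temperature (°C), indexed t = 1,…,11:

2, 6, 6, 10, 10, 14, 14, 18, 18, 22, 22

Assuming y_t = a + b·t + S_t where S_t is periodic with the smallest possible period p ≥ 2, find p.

First differences y_{t+1} − y_t: 4, 0, 4, 0, 4, 0, …
The difference pattern repeats every 2 terms and not for any smaller step, so p = 2.

2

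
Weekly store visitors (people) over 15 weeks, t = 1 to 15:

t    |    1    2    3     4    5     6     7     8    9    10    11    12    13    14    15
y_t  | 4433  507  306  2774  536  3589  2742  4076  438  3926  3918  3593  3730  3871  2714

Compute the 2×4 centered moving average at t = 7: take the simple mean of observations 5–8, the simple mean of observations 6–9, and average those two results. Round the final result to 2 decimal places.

Sum over 5–8: 536 + 3589 + 2742 + 4076 = 10943
Sum over 6–9: 3589 + 2742 + 4076 + 438 = 10845
CMA at t=7 = (10943 + 10845) / (2·4) = 21788 / 8 = 2723.50

2723.50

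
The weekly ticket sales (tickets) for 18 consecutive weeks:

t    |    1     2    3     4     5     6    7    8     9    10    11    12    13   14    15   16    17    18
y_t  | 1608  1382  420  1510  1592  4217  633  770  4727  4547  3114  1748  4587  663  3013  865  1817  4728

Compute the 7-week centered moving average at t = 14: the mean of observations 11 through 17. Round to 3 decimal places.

2258.143

Sum of periods 11–17: 3114 + 1748 + 4587 + 663 + 3013 + 865 + 1817 = 15807
Divide by 7: 15807 / 7 = 2258.143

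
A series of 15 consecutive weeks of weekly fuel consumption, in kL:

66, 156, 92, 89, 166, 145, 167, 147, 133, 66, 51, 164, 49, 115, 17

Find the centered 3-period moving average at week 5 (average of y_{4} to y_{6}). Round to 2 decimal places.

Sum of periods 4–6: 89 + 166 + 145 = 400
Divide by 3: 400 / 3 = 133.33

133.33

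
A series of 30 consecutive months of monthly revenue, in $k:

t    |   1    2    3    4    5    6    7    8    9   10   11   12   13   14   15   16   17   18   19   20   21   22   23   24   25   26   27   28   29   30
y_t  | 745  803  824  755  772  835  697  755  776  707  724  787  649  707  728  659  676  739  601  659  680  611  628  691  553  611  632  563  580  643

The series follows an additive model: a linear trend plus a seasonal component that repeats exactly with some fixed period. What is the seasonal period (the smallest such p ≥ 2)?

6

First differences y_{t+1} − y_t: 58, 21, -69, 17, 63, -138, 58, 21, -69, 17, 63, -138, 58, 21, …
The difference pattern repeats every 6 terms and not for any smaller step, so p = 6.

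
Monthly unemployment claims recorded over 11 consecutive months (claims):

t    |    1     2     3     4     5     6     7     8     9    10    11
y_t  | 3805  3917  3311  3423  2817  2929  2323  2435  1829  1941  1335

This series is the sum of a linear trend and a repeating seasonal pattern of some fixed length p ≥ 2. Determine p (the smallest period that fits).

First differences y_{t+1} − y_t: 112, -606, 112, -606, 112, -606, …
The difference pattern repeats every 2 terms and not for any smaller step, so p = 2.

2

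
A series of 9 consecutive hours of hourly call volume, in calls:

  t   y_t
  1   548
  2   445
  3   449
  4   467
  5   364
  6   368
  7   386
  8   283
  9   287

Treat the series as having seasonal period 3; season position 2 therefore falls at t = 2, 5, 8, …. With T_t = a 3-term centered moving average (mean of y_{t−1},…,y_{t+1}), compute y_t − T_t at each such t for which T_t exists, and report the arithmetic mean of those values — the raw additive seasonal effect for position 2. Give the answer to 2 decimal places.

-35.67

Season position 2 occurs at t = 2, 5, 8 (where T_t is defined).
t=2: T_2 = 480.6667; y_2 − T_2 = 445 − 480.6667 = -35.6667
t=5: T_5 = 399.6667; y_5 − T_5 = 364 − 399.6667 = -35.6667
t=8: T_8 = 318.6667; y_8 − T_8 = 283 − 318.6667 = -35.6667
Mean deviation: (-35.6667 + -35.6667 + -35.6667) / 3 = -35.67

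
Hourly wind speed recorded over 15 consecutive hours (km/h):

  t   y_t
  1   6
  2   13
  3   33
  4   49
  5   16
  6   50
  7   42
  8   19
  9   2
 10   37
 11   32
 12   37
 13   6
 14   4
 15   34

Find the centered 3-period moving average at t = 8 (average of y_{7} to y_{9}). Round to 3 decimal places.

Sum of periods 7–9: 42 + 19 + 2 = 63
Divide by 3: 63 / 3 = 21.000

21.000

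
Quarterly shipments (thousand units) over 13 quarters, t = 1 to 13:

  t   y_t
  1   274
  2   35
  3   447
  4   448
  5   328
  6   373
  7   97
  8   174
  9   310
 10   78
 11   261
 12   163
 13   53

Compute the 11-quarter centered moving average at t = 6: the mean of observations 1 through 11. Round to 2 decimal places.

256.82

Sum of periods 1–11: 274 + 35 + 447 + 448 + 328 + 373 + 97 + 174 + 310 + 78 + 261 = 2825
Divide by 11: 2825 / 11 = 256.82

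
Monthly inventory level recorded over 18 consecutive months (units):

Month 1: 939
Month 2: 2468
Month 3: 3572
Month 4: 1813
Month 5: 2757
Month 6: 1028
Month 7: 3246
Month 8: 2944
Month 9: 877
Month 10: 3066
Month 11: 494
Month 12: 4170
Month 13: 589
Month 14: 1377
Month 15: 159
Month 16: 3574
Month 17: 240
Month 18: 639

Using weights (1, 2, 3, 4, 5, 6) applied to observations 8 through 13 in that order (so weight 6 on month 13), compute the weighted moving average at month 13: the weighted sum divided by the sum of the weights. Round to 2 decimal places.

1916.95

Weighted sum: 1·2944 + 2·877 + 3·3066 + 4·494 + 5·4170 + 6·589 = 2944 + 1754 + 9198 + 1976 + 20850 + 3534 = 40256
Weight total: 1 + 2 + 3 + 4 + 5 + 6 = 21
WMA = 40256 / 21 = 1916.95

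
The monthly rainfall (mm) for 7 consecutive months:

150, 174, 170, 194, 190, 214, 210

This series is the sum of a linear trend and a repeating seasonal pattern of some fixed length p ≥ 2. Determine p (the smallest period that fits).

First differences y_{t+1} − y_t: 24, -4, 24, -4, 24, -4, …
The difference pattern repeats every 2 terms and not for any smaller step, so p = 2.

2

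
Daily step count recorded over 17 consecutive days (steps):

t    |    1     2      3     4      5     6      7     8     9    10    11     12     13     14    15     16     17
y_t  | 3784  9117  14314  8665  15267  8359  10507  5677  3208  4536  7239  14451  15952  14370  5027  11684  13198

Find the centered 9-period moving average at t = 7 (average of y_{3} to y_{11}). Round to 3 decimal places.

8641.333

Sum of periods 3–11: 14314 + 8665 + 15267 + 8359 + 10507 + 5677 + 3208 + 4536 + 7239 = 77772
Divide by 9: 77772 / 9 = 8641.333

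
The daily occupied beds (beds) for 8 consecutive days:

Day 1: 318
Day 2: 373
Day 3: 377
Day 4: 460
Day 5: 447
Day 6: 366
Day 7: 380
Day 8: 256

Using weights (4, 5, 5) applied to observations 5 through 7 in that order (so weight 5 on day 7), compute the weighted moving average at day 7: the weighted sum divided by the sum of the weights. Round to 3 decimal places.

394.143

Weighted sum: 4·447 + 5·366 + 5·380 = 1788 + 1830 + 1900 = 5518
Weight total: 4 + 5 + 5 = 14
WMA = 5518 / 14 = 394.143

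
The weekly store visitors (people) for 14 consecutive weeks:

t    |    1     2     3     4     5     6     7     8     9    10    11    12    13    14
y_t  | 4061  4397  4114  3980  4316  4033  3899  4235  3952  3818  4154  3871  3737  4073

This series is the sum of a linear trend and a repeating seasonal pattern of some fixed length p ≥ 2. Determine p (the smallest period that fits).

3

First differences y_{t+1} − y_t: 336, -283, -134, 336, -283, -134, 336, -283, …
The difference pattern repeats every 3 terms and not for any smaller step, so p = 3.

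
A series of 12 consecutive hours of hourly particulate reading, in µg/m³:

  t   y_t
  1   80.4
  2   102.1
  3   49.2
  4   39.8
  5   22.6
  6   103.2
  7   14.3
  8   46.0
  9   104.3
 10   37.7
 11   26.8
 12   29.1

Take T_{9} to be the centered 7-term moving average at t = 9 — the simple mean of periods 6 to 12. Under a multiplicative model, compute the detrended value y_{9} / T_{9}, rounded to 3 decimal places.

2.020

Trend T_9 = (103.2 + 14.3 + 46.0 + 104.3 + 37.7 + 26.8 + 29.1) / 7 = 361.4/7 = 51.62857
Ratio to trend: 104.3 / 51.62857 = 2.020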